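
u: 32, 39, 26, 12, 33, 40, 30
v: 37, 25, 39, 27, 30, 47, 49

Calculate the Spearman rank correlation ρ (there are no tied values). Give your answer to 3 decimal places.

Rank u: 4, 6, 2, 1, 5, 7, 3
Rank v: 4, 1, 5, 2, 3, 6, 7
d = rank(u) − rank(v): 0, 5, -3, -1, 2, 1, -4; Σd² = 56
ρ = 1 − 6Σd² / [n(n²−1)] = 1 − 6×56 / (7×48) = 1 − 336/336 ≈ 0.000

0.000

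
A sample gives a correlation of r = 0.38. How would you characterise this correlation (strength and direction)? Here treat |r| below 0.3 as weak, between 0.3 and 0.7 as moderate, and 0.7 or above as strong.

r = 0.38 > 0 so the relationship is positive.
|r| = 0.38, which falls in the moderate range.

moderate positive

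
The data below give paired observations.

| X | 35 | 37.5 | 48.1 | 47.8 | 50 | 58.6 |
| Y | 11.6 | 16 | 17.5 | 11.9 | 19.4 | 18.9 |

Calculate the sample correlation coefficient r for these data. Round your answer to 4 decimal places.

0.6382

n = 6, ΣX = 277, ΣY = 95.3, ΣX² = 13163.66, ΣY² = 1571.99, ΣXY = 4494.11
nΣXY − ΣXΣY = 26964.66 − 26398.1 = 566.56
nΣX² − (ΣX)² = 78981.96 − 76729 = 2252.96; nΣY² − (ΣY)² = 9431.94 − 9082.09 = 349.85
r = 566.56 / √(2252.96 × 349.85) = 566.56 / 887.8052 ≈ 0.6382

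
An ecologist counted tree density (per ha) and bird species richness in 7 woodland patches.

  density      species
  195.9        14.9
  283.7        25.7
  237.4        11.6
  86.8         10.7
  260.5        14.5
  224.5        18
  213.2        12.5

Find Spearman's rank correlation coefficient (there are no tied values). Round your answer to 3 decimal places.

Rank density: 2, 7, 5, 1, 6, 4, 3
Rank species: 5, 7, 2, 1, 4, 6, 3
d = rank(density) − rank(species): -3, 0, 3, 0, 2, -2, 0; Σd² = 26
ρ = 1 − 6Σd² / [n(n²−1)] = 1 − 6×26 / (7×48) = 1 − 156/336 ≈ 0.536

0.536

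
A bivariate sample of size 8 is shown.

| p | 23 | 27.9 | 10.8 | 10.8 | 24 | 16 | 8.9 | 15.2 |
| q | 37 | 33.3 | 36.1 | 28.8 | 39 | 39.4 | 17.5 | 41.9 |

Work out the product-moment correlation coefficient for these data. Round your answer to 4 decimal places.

n = 8, Σp = 136.6, Σq = 273, Σp² = 2682.94, Σq² = 9745.76, Σpq = 4840.02
nΣpq − ΣpΣq = 38720.16 − 37291.8 = 1428.36
nΣp² − (Σp)² = 21463.52 − 18659.56 = 2803.96; nΣq² − (Σq)² = 77966.08 − 74529 = 3437.08
r = 1428.36 / √(2803.96 × 3437.08) = 1428.36 / 3104.4218 ≈ 0.4601

0.4601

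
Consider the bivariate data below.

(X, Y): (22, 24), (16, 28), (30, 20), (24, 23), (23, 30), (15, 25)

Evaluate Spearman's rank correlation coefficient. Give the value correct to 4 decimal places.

-0.6000

Rank X: 3, 2, 6, 5, 4, 1
Rank Y: 3, 5, 1, 2, 6, 4
d = rank(X) − rank(Y): 0, -3, 5, 3, -2, -3; Σd² = 56
ρ = 1 − 6Σd² / [n(n²−1)] = 1 − 6×56 / (6×35) = 1 − 336/210 ≈ -0.6000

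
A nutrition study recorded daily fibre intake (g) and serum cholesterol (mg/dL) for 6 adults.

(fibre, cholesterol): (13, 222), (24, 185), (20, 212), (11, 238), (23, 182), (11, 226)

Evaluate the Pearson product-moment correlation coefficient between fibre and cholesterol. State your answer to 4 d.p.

-0.9448

n = 6, Σx = 102, Σy = 1265, Σx² = 1916, Σy² = 269297, Σxy = 20856
nΣxy − ΣxΣy = 125136 − 129030 = -3894
nΣx² − (Σx)² = 11496 − 10404 = 1092; nΣy² − (Σy)² = 1615782 − 1600225 = 15557
r = -3894 / √(1092 × 15557) = -3894 / 4121.6798 ≈ -0.9448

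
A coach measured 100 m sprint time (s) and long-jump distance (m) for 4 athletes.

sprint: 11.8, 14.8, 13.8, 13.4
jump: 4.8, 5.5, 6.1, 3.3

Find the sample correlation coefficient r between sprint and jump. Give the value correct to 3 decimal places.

0.327

n = 4, Σx = 53.8, Σy = 19.7, Σx² = 728.28, Σy² = 101.39, Σxy = 266.44
nΣxy − ΣxΣy = 1065.76 − 1059.86 = 5.9
nΣx² − (Σx)² = 2913.12 − 2894.44 = 18.68; nΣy² − (Σy)² = 405.56 − 388.09 = 17.47
r = 5.9 / √(18.68 × 17.47) = 5.9 / 18.0649 ≈ 0.327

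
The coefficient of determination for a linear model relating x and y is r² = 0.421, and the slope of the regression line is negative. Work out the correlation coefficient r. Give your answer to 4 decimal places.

|r| = √0.421 = 0.6488
The association is negative, so r = −0.6488.

-0.6488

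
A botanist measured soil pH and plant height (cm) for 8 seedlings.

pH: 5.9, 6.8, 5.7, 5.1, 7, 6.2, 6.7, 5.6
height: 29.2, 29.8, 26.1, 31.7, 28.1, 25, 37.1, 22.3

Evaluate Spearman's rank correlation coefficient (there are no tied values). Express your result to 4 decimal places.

0.1905

Rank pH: 4, 7, 3, 1, 8, 5, 6, 2
Rank height: 5, 6, 3, 7, 4, 2, 8, 1
d = rank(pH) − rank(height): -1, 1, 0, -6, 4, 3, -2, 1; Σd² = 68
ρ = 1 − 6Σd² / [n(n²−1)] = 1 − 6×68 / (8×63) = 1 − 408/504 ≈ 0.1905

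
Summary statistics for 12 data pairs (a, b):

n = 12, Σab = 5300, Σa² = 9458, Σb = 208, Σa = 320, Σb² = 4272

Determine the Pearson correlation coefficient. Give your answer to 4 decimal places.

r = (nΣab − ΣaΣb) / √[(nΣa² − (Σa)²)(nΣb² − (Σb)²)]
Numerator: 12×5300 − 320×208 = -2960
Denominator: √[(113496 − 102400)(51264 − 43264)] = √[11096 × 8000] = 9421.6771
r = -2960 / 9421.6771 ≈ -0.3142

-0.3142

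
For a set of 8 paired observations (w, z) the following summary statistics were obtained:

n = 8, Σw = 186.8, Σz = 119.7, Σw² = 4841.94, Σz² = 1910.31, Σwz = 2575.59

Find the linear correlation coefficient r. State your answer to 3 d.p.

-0.917

r = (nΣwz − ΣwΣz) / √[(nΣw² − (Σw)²)(nΣz² − (Σz)²)]
Numerator: 8×2575.59 − 186.8×119.7 = -1755.24
Denominator: √[(38735.52 − 34894.24)(15282.48 − 14328.09)] = √[3841.28 × 954.39] = 1914.7008
r = -1755.24 / 1914.7008 ≈ -0.917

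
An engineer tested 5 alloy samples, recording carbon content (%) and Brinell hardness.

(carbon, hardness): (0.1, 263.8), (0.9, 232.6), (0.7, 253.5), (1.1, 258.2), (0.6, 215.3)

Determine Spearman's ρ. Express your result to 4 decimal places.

-0.1000

Rank carbon: 1, 4, 3, 5, 2
Rank hardness: 5, 2, 3, 4, 1
d = rank(carbon) − rank(hardness): -4, 2, 0, 1, 1; Σd² = 22
ρ = 1 − 6Σd² / [n(n²−1)] = 1 − 6×22 / (5×24) = 1 − 132/120 ≈ -0.1000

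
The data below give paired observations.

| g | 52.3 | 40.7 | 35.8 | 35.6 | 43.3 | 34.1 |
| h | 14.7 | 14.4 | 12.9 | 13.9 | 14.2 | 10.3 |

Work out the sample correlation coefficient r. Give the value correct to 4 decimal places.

0.6691

n = 6, Σg = 241.8, Σh = 80.4, Σg² = 9978.48, Σh² = 1090.8, Σgh = 3277.64
nΣgh − ΣgΣh = 19665.84 − 19440.72 = 225.12
nΣg² − (Σg)² = 59870.88 − 58467.24 = 1403.64; nΣh² − (Σh)² = 6544.8 − 6464.16 = 80.64
r = 225.12 / √(1403.64 × 80.64) = 225.12 / 336.4365 ≈ 0.6691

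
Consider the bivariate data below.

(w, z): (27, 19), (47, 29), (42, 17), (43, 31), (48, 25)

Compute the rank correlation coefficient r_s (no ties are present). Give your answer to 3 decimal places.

Rank w: 1, 4, 2, 3, 5
Rank z: 2, 4, 1, 5, 3
d = rank(w) − rank(z): -1, 0, 1, -2, 2; Σd² = 10
ρ = 1 − 6Σd² / [n(n²−1)] = 1 − 6×10 / (5×24) = 1 − 60/120 ≈ 0.500

0.500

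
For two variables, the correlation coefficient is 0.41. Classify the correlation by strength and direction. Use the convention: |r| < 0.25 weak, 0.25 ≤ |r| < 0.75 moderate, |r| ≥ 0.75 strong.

moderate positive

r = 0.41 > 0 so the relationship is positive.
|r| = 0.41, which falls in the moderate range.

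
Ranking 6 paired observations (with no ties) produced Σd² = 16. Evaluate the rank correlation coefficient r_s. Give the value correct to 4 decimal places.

ρ = 1 − 6Σd² / [n(n²−1)] = 1 − 6×16 / (6×35)
  = 1 − 96/210 = 1 − 0.45714 ≈ 0.5429

0.5429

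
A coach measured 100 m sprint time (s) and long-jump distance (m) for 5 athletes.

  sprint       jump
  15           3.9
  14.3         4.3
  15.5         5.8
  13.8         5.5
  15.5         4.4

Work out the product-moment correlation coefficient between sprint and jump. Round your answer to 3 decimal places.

n = 5, Σx = 74.1, Σy = 23.9, Σx² = 1100.43, Σy² = 116.95, Σxy = 353.99
nΣxy − ΣxΣy = 1769.95 − 1770.99 = -1.04
nΣx² − (Σx)² = 5502.15 − 5490.81 = 11.34; nΣy² − (Σy)² = 584.75 − 571.21 = 13.54
r = -1.04 / √(11.34 × 13.54) = -1.04 / 12.3913 ≈ -0.084

-0.084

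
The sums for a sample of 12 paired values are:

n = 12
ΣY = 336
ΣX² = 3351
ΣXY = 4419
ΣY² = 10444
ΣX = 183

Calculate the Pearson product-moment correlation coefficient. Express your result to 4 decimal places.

-0.9254

r = (nΣXY − ΣXΣY) / √[(nΣX² − (ΣX)²)(nΣY² − (ΣY)²)]
Numerator: 12×4419 − 183×336 = -8460
Denominator: √[(40212 − 33489)(125328 − 112896)] = √[6723 × 12432] = 9142.2282
r = -8460 / 9142.2282 ≈ -0.9254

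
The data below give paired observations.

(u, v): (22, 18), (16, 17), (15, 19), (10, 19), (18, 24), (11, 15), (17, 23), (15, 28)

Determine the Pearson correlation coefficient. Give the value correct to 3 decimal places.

n = 8, Σu = 124, Σv = 163, Σu² = 2024, Σv² = 3449, Σuv = 2551
nΣuv − ΣuΣv = 20408 − 20212 = 196
nΣu² − (Σu)² = 16192 − 15376 = 816; nΣv² − (Σv)² = 27592 − 26569 = 1023
r = 196 / √(816 × 1023) = 196 / 913.6564 ≈ 0.215

0.215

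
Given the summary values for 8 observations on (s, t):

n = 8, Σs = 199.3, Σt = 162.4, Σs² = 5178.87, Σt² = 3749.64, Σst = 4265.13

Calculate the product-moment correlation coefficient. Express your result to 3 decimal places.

r = (nΣst − ΣsΣt) / √[(nΣs² − (Σs)²)(nΣt² − (Σt)²)]
Numerator: 8×4265.13 − 199.3×162.4 = 1754.72
Denominator: √[(41430.96 − 39720.49)(29997.12 − 26373.76)] = √[1710.47 × 3623.36] = 2489.5077
r = 1754.72 / 2489.5077 ≈ 0.705

0.705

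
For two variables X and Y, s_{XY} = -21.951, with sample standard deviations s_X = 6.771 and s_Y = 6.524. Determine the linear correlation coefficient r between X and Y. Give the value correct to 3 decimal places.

r = Cov(X,Y) / (s_X · s_Y) = -21.951 / (6.771 × 6.524)
  = -21.951 / 44.1740 ≈ -0.497

-0.497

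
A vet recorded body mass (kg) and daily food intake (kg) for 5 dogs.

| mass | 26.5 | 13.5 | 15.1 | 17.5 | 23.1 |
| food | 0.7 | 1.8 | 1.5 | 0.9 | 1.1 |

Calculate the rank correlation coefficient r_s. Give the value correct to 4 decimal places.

Rank mass: 5, 1, 2, 3, 4
Rank food: 1, 5, 4, 2, 3
d = rank(mass) − rank(food): 4, -4, -2, 1, 1; Σd² = 38
ρ = 1 − 6Σd² / [n(n²−1)] = 1 − 6×38 / (5×24) = 1 − 228/120 ≈ -0.9000

-0.9000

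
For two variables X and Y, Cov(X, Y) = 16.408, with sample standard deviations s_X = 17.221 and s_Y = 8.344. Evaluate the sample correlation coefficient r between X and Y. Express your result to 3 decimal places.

r = Cov(X,Y) / (s_X · s_Y) = 16.408 / (17.221 × 8.344)
  = 16.408 / 143.6920 ≈ 0.114

0.114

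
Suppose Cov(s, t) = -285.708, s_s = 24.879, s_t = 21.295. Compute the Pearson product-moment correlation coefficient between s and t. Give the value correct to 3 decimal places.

-0.539

r = Cov(s,t) / (s_s · s_t) = -285.708 / (24.879 × 21.295)
  = -285.708 / 529.7983 ≈ -0.539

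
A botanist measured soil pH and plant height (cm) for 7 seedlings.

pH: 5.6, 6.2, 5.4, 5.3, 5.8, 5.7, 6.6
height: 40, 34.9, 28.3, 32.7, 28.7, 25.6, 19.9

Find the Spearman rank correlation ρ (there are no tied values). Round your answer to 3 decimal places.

Rank pH: 3, 6, 2, 1, 5, 4, 7
Rank height: 7, 6, 3, 5, 4, 2, 1
d = rank(pH) − rank(height): -4, 0, -1, -4, 1, 2, 6; Σd² = 74
ρ = 1 − 6Σd² / [n(n²−1)] = 1 − 6×74 / (7×48) = 1 − 444/336 ≈ -0.321

-0.321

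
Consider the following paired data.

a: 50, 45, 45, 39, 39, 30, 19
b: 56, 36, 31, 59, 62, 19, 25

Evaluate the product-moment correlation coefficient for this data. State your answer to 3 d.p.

0.533

n = 7, Σa = 267, Σb = 288, Σa² = 10853, Σb² = 13704, Σab = 11579
nΣab − ΣaΣb = 81053 − 76896 = 4157
nΣa² − (Σa)² = 75971 − 71289 = 4682; nΣb² − (Σb)² = 95928 − 82944 = 12984
r = 4157 / √(4682 × 12984) = 4157 / 7796.8640 ≈ 0.533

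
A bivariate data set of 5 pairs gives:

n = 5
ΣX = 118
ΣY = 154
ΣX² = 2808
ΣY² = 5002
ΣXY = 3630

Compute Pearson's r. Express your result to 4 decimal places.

r = (nΣXY − ΣXΣY) / √[(nΣX² − (ΣX)²)(nΣY² − (ΣY)²)]
Numerator: 5×3630 − 118×154 = -22
Denominator: √[(14040 − 13924)(25010 − 23716)] = √[116 × 1294] = 387.4326
r = -22 / 387.4326 ≈ -0.0568

-0.0568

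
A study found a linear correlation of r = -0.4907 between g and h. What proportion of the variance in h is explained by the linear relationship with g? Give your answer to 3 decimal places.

0.241

r² = (-0.4907)² = 0.241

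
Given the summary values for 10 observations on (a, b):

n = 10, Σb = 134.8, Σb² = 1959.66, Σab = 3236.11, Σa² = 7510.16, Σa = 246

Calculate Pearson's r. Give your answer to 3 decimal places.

-0.175

r = (nΣab − ΣaΣb) / √[(nΣa² − (Σa)²)(nΣb² − (Σb)²)]
Numerator: 10×3236.11 − 246×134.8 = -799.7
Denominator: √[(75101.6 − 60516)(19596.6 − 18171.04)] = √[14585.6 × 1425.56] = 4559.8956
r = -799.7 / 4559.8956 ≈ -0.175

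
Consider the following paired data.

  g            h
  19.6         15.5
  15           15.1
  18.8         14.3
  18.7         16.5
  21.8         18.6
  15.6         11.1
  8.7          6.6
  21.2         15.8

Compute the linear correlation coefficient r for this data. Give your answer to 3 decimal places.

n = 8, Σg = 139.4, Σh = 113.5, Σg² = 2556.02, Σh² = 1707.37, Σgh = 2078.71
nΣgh − ΣgΣh = 16629.68 − 15821.9 = 807.78
nΣg² − (Σg)² = 20448.16 − 19432.36 = 1015.8; nΣh² − (Σh)² = 13658.96 − 12882.25 = 776.71
r = 807.78 / √(1015.8 × 776.71) = 807.78 / 888.2466 ≈ 0.909

0.909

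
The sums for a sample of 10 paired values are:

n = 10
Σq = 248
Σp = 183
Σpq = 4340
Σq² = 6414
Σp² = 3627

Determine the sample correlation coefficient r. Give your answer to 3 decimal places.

r = (nΣpq − ΣpΣq) / √[(nΣp² − (Σp)²)(nΣq² − (Σq)²)]
Numerator: 10×4340 − 183×248 = -1984
Denominator: √[(36270 − 33489)(64140 − 61504)] = √[2781 × 2636] = 2707.5295
r = -1984 / 2707.5295 ≈ -0.733

-0.733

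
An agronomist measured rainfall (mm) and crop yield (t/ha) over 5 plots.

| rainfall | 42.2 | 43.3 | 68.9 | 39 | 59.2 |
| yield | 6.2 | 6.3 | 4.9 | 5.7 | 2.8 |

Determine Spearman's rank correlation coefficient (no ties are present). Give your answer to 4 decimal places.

Rank rainfall: 2, 3, 5, 1, 4
Rank yield: 4, 5, 2, 3, 1
d = rank(rainfall) − rank(yield): -2, -2, 3, -2, 3; Σd² = 30
ρ = 1 − 6Σd² / [n(n²−1)] = 1 − 6×30 / (5×24) = 1 − 180/120 ≈ -0.5000

-0.5000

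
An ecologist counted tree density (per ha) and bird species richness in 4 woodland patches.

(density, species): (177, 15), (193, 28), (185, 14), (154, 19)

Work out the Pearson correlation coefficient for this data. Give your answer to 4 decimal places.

0.3232

n = 4, Σx = 709, Σy = 76, Σx² = 126519, Σy² = 1566, Σxy = 13575
nΣxy − ΣxΣy = 54300 − 53884 = 416
nΣx² − (Σx)² = 506076 − 502681 = 3395; nΣy² − (Σy)² = 6264 − 5776 = 488
r = 416 / √(3395 × 488) = 416 / 1287.1519 ≈ 0.3232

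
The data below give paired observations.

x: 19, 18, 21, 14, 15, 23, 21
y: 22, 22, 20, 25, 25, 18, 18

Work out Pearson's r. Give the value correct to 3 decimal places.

n = 7, Σx = 131, Σy = 150, Σx² = 2517, Σy² = 3266, Σxy = 2751
nΣxy − ΣxΣy = 19257 − 19650 = -393
nΣx² − (Σx)² = 17619 − 17161 = 458; nΣy² − (Σy)² = 22862 − 22500 = 362
r = -393 / √(458 × 362) = -393 / 407.1805 ≈ -0.965

-0.965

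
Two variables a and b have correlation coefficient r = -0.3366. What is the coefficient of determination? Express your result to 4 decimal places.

r² = (-0.3366)² = 0.1133

0.1133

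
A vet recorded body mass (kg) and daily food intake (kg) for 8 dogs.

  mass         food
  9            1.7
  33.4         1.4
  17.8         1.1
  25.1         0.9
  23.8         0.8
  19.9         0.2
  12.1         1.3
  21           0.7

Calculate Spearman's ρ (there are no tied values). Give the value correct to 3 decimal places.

Rank mass: 1, 8, 3, 7, 6, 4, 2, 5
Rank food: 8, 7, 5, 4, 3, 1, 6, 2
d = rank(mass) − rank(food): -7, 1, -2, 3, 3, 3, -4, 3; Σd² = 106
ρ = 1 − 6Σd² / [n(n²−1)] = 1 − 6×106 / (8×63) = 1 − 636/504 ≈ -0.262

-0.262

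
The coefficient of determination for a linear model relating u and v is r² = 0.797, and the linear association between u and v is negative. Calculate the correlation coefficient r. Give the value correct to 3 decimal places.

|r| = √0.797 = 0.893
The association is negative, so r = −0.893.

-0.893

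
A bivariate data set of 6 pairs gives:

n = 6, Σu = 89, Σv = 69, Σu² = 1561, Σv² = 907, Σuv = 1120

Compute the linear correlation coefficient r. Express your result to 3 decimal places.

r = (nΣuv − ΣuΣv) / √[(nΣu² − (Σu)²)(nΣv² − (Σv)²)]
Numerator: 6×1120 − 89×69 = 579
Denominator: √[(9366 − 7921)(5442 − 4761)] = √[1445 × 681] = 991.9904
r = 579 / 991.9904 ≈ 0.584

0.584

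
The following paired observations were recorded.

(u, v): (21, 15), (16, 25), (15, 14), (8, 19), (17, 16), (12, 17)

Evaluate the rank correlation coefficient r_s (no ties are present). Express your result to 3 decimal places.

Rank u: 6, 4, 3, 1, 5, 2
Rank v: 2, 6, 1, 5, 3, 4
d = rank(u) − rank(v): 4, -2, 2, -4, 2, -2; Σd² = 48
ρ = 1 − 6Σd² / [n(n²−1)] = 1 − 6×48 / (6×35) = 1 − 288/210 ≈ -0.371

-0.371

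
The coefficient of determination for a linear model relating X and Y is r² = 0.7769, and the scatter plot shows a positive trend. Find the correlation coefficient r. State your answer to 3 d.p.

0.881

|r| = √0.7769 = 0.881
The association is positive, so r = 0.881.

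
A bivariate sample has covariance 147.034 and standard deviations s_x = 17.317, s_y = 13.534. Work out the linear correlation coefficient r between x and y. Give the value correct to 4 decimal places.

0.6274

r = Cov(x,y) / (s_x · s_y) = 147.034 / (17.317 × 13.534)
  = 147.034 / 234.3683 ≈ 0.6274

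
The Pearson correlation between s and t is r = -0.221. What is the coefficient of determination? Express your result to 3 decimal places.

0.049

r² = (-0.221)² = 0.049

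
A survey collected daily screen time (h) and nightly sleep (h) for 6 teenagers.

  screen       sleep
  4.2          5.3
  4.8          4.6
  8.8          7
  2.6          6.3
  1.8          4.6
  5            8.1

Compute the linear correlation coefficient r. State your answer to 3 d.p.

n = 6, Σx = 27.2, Σy = 35.9, Σx² = 153.12, Σy² = 224.71, Σxy = 171.1
nΣxy − ΣxΣy = 1026.6 − 976.48 = 50.12
nΣx² − (Σx)² = 918.72 − 739.84 = 178.88; nΣy² − (Σy)² = 1348.26 − 1288.81 = 59.45
r = 50.12 / √(178.88 × 59.45) = 50.12 / 103.1233 ≈ 0.486

0.486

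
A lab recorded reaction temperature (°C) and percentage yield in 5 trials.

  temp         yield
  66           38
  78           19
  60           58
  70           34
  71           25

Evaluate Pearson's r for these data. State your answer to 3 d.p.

n = 5, Σx = 345, Σy = 174, Σx² = 23981, Σy² = 6950, Σxy = 11625
nΣxy − ΣxΣy = 58125 − 60030 = -1905
nΣx² − (Σx)² = 119905 − 119025 = 880; nΣy² − (Σy)² = 34750 − 30276 = 4474
r = -1905 / √(880 × 4474) = -1905 / 1984.2177 ≈ -0.960

-0.960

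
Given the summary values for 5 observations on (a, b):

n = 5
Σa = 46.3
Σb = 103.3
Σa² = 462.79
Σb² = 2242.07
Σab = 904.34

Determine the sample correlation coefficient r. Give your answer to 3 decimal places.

r = (nΣab − ΣaΣb) / √[(nΣa² − (Σa)²)(nΣb² − (Σb)²)]
Numerator: 5×904.34 − 46.3×103.3 = -261.09
Denominator: √[(2313.95 − 2143.69)(11210.35 − 10670.89)] = √[170.26 × 539.46] = 303.0651
r = -261.09 / 303.0651 ≈ -0.861

-0.861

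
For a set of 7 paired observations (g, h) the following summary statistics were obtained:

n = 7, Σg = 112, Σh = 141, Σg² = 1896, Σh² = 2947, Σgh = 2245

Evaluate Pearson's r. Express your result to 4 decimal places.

r = (nΣgh − ΣgΣh) / √[(nΣg² − (Σg)²)(nΣh² − (Σh)²)]
Numerator: 7×2245 − 112×141 = -77
Denominator: √[(13272 − 12544)(20629 − 19881)] = √[728 × 748] = 737.9322
r = -77 / 737.9322 ≈ -0.1043

-0.1043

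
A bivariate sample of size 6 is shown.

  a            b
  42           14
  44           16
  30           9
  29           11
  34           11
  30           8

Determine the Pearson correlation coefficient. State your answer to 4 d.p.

0.9212

n = 6, Σa = 209, Σb = 69, Σa² = 7497, Σb² = 839, Σab = 2495
nΣab − ΣaΣb = 14970 − 14421 = 549
nΣa² − (Σa)² = 44982 − 43681 = 1301; nΣb² − (Σb)² = 5034 − 4761 = 273
r = 549 / √(1301 × 273) = 549 / 595.9639 ≈ 0.9212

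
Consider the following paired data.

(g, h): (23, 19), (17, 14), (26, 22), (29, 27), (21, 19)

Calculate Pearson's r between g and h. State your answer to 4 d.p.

0.9778

n = 5, Σg = 116, Σh = 101, Σg² = 2776, Σh² = 2131, Σgh = 2429
nΣgh − ΣgΣh = 12145 − 11716 = 429
nΣg² − (Σg)² = 13880 − 13456 = 424; nΣh² − (Σh)² = 10655 − 10201 = 454
r = 429 / √(424 × 454) = 429 / 438.7437 ≈ 0.9778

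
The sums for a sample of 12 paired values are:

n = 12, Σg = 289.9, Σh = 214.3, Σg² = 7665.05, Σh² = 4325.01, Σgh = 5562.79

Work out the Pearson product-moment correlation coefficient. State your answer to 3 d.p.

0.672

r = (nΣgh − ΣgΣh) / √[(nΣg² − (Σg)²)(nΣh² − (Σh)²)]
Numerator: 12×5562.79 − 289.9×214.3 = 4627.91
Denominator: √[(91980.6 − 84042.01)(51900.12 − 45924.49)] = √[7938.59 × 5975.63] = 6887.5305
r = 4627.91 / 6887.5305 ≈ 0.672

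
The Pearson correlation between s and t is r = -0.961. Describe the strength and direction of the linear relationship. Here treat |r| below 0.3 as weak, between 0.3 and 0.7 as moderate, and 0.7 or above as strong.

strong negative

r = -0.961 < 0 so the relationship is negative.
|r| = 0.961, which falls in the strong range.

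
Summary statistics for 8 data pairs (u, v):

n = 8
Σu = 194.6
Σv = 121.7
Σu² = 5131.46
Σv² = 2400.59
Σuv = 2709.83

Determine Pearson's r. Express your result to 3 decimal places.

-0.536

r = (nΣuv − ΣuΣv) / √[(nΣu² − (Σu)²)(nΣv² − (Σv)²)]
Numerator: 8×2709.83 − 194.6×121.7 = -2004.18
Denominator: √[(41051.68 − 37869.16)(19204.72 − 14810.89)] = √[3182.52 × 4393.83] = 3739.4454
r = -2004.18 / 3739.4454 ≈ -0.536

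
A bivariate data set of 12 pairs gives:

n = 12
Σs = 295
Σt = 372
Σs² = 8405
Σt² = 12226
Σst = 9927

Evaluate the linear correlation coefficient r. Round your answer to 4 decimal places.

0.8742

r = (nΣst − ΣsΣt) / √[(nΣs² − (Σs)²)(nΣt² − (Σt)²)]
Numerator: 12×9927 − 295×372 = 9384
Denominator: √[(100860 − 87025)(146712 − 138384)] = √[13835 × 8328] = 10733.9592
r = 9384 / 10733.9592 ≈ 0.8742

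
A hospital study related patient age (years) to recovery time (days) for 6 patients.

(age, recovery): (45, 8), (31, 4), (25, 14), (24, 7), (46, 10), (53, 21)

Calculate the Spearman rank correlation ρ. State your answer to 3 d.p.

Rank age: 4, 3, 2, 1, 5, 6
Rank recovery: 3, 1, 5, 2, 4, 6
d = rank(age) − rank(recovery): 1, 2, -3, -1, 1, 0; Σd² = 16
ρ = 1 − 6Σd² / [n(n²−1)] = 1 − 6×16 / (6×35) = 1 − 96/210 ≈ 0.543

0.543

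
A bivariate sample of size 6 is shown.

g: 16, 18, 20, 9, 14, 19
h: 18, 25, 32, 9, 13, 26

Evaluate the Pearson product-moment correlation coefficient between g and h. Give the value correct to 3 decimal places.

n = 6, Σg = 96, Σh = 123, Σg² = 1618, Σh² = 2899, Σgh = 2135
nΣgh − ΣgΣh = 12810 − 11808 = 1002
nΣg² − (Σg)² = 9708 − 9216 = 492; nΣh² − (Σh)² = 17394 − 15129 = 2265
r = 1002 / √(492 × 2265) = 1002 / 1055.6420 ≈ 0.949

0.949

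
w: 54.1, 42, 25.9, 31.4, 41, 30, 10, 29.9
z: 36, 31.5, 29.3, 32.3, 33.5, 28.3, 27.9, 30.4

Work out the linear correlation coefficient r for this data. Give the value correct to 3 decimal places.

0.879

n = 8, Σw = 264.3, Σz = 249.2, Σw² = 9922.59, Σz² = 7815.74, Σwz = 8454.15
nΣwz − ΣwΣz = 67633.2 − 65863.56 = 1769.64
nΣw² − (Σw)² = 79380.72 − 69854.49 = 9526.23; nΣz² − (Σz)² = 62525.92 − 62100.64 = 425.28
r = 1769.64 / √(9526.23 × 425.28) = 1769.64 / 2012.7879 ≈ 0.879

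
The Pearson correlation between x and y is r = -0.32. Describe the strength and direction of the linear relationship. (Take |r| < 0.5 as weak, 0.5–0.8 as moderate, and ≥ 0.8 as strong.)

weak negative

r = -0.32 < 0 so the relationship is negative.
|r| = 0.32, which falls in the weak range.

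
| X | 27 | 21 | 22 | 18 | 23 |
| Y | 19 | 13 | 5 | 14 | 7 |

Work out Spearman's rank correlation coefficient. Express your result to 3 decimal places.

Rank X: 5, 2, 3, 1, 4
Rank Y: 5, 3, 1, 4, 2
d = rank(X) − rank(Y): 0, -1, 2, -3, 2; Σd² = 18
ρ = 1 − 6Σd² / [n(n²−1)] = 1 − 6×18 / (5×24) = 1 − 108/120 ≈ 0.100

0.100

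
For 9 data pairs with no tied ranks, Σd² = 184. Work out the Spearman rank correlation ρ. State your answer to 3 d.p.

-0.533

ρ = 1 − 6Σd² / [n(n²−1)] = 1 − 6×184 / (9×80)
  = 1 − 1104/720 = 1 − 1.5333 ≈ -0.533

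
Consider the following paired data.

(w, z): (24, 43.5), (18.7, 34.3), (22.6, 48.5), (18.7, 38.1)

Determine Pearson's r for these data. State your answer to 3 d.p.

0.821

n = 4, Σw = 84, Σz = 164.4, Σw² = 1786.14, Σz² = 6872.6, Σwz = 3493.98
nΣwz − ΣwΣz = 13975.92 − 13809.6 = 166.32
nΣw² − (Σw)² = 7144.56 − 7056 = 88.56; nΣz² − (Σz)² = 27490.4 − 27027.36 = 463.04
r = 166.32 / √(88.56 × 463.04) = 166.32 / 202.5014 ≈ 0.821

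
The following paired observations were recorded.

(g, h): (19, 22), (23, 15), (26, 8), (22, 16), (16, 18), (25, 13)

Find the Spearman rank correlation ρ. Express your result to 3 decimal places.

Rank g: 2, 4, 6, 3, 1, 5
Rank h: 6, 3, 1, 4, 5, 2
d = rank(g) − rank(h): -4, 1, 5, -1, -4, 3; Σd² = 68
ρ = 1 − 6Σd² / [n(n²−1)] = 1 − 6×68 / (6×35) = 1 − 408/210 ≈ -0.943

-0.943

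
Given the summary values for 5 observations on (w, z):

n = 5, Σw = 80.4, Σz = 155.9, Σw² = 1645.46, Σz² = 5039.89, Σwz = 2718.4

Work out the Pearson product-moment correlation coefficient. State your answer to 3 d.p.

r = (nΣwz − ΣwΣz) / √[(nΣw² − (Σw)²)(nΣz² − (Σz)²)]
Numerator: 5×2718.4 − 80.4×155.9 = 1057.64
Denominator: √[(8227.3 − 6464.16)(25199.45 − 24304.81)] = √[1763.14 × 894.64] = 1255.9361
r = 1057.64 / 1255.9361 ≈ 0.842

0.842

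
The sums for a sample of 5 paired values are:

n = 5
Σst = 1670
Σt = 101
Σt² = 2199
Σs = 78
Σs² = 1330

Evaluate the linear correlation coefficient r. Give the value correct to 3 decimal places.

0.704

r = (nΣst − ΣsΣt) / √[(nΣs² − (Σs)²)(nΣt² − (Σt)²)]
Numerator: 5×1670 − 78×101 = 472
Denominator: √[(6650 − 6084)(10995 − 10201)] = √[566 × 794] = 670.3760
r = 472 / 670.3760 ≈ 0.704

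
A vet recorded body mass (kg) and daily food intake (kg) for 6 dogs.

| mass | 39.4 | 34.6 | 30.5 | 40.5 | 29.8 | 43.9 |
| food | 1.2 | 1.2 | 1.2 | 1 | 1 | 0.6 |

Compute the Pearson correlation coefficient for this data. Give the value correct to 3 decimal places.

n = 6, Σx = 218.7, Σy = 6.2, Σx² = 8135.27, Σy² = 6.68, Σxy = 222.04
nΣxy − ΣxΣy = 1332.24 − 1355.94 = -23.7
nΣx² − (Σx)² = 48811.62 − 47829.69 = 981.93; nΣy² − (Σy)² = 40.08 − 38.44 = 1.64
r = -23.7 / √(981.93 × 1.64) = -23.7 / 40.1294 ≈ -0.591

-0.591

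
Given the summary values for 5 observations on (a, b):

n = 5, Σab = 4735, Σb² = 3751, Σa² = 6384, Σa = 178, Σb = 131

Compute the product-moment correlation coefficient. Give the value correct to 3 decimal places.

r = (nΣab − ΣaΣb) / √[(nΣa² − (Σa)²)(nΣb² − (Σb)²)]
Numerator: 5×4735 − 178×131 = 357
Denominator: √[(31920 − 31684)(18755 − 17161)] = √[236 × 1594] = 613.3384
r = 357 / 613.3384 ≈ 0.582

0.582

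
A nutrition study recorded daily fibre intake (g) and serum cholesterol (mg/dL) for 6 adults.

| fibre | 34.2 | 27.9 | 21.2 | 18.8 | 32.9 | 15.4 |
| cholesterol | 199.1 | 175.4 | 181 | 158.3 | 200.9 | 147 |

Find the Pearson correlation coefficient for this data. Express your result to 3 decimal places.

n = 6, Σx = 150.4, Σy = 1061.7, Σx² = 4070.5, Σy² = 190195.67, Σxy = 27389.53
nΣxy − ΣxΣy = 164337.18 − 159679.68 = 4657.5
nΣx² − (Σx)² = 24423 − 22620.16 = 1802.84; nΣy² − (Σy)² = 1141174.02 − 1127206.89 = 13967.13
r = 4657.5 / √(1802.84 × 13967.13) = 4657.5 / 5018.0176 ≈ 0.928

0.928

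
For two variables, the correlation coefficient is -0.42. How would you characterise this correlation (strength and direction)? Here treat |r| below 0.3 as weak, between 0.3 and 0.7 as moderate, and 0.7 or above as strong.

moderate negative

r = -0.42 < 0 so the relationship is negative.
|r| = 0.42, which falls in the moderate range.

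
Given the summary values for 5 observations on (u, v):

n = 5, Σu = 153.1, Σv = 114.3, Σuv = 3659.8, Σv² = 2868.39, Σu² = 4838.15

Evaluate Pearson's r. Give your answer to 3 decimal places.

0.816

r = (nΣuv − ΣuΣv) / √[(nΣu² − (Σu)²)(nΣv² − (Σv)²)]
Numerator: 5×3659.8 − 153.1×114.3 = 799.67
Denominator: √[(24190.75 − 23439.61)(14341.95 − 13064.49)] = √[751.14 × 1277.46] = 979.5669
r = 799.67 / 979.5669 ≈ 0.816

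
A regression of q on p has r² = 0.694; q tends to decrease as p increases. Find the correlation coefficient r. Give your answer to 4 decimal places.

|r| = √0.694 = 0.8331
The association is negative, so r = −0.8331.

-0.8331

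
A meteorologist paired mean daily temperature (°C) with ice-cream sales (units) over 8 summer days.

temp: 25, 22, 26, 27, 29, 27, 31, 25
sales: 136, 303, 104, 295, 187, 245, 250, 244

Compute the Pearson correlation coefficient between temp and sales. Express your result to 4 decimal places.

n = 8, Σx = 212, Σy = 1764, Σx² = 5670, Σy² = 425176, Σxy = 46623
nΣxy − ΣxΣy = 372984 − 373968 = -984
nΣx² − (Σx)² = 45360 − 44944 = 416; nΣy² − (Σy)² = 3401408 − 3111696 = 289712
r = -984 / √(416 × 289712) = -984 / 10978.1689 ≈ -0.0896

-0.0896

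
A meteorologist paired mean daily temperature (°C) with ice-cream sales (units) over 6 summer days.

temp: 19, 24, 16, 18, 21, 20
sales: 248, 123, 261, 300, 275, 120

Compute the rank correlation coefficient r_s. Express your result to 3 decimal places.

Rank temp: 3, 6, 1, 2, 5, 4
Rank sales: 3, 2, 4, 6, 5, 1
d = rank(temp) − rank(sales): 0, 4, -3, -4, 0, 3; Σd² = 50
ρ = 1 − 6Σd² / [n(n²−1)] = 1 − 6×50 / (6×35) = 1 − 300/210 ≈ -0.429

-0.429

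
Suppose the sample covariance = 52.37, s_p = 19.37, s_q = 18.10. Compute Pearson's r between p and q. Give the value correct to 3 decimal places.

r = Cov(p,q) / (s_p · s_q) = 52.37 / (19.37 × 18.10)
  = 52.37 / 350.5970 ≈ 0.149

0.149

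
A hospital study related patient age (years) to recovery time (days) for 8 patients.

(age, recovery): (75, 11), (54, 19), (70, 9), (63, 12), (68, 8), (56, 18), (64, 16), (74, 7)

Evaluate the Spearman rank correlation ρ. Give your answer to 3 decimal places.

-0.810

Rank age: 8, 1, 6, 3, 5, 2, 4, 7
Rank recovery: 4, 8, 3, 5, 2, 7, 6, 1
d = rank(age) − rank(recovery): 4, -7, 3, -2, 3, -5, -2, 6; Σd² = 152
ρ = 1 − 6Σd² / [n(n²−1)] = 1 − 6×152 / (8×63) = 1 − 912/504 ≈ -0.810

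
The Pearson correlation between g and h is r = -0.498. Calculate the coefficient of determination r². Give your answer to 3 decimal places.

0.248

r² = (-0.498)² = 0.248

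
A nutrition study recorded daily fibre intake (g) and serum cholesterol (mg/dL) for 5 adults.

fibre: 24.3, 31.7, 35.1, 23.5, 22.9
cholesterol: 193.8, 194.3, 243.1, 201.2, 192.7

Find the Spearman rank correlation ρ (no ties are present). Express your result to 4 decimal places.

Rank fibre: 3, 4, 5, 2, 1
Rank cholesterol: 2, 3, 5, 4, 1
d = rank(fibre) − rank(cholesterol): 1, 1, 0, -2, 0; Σd² = 6
ρ = 1 − 6Σd² / [n(n²−1)] = 1 − 6×6 / (5×24) = 1 − 36/120 ≈ 0.7000

0.7000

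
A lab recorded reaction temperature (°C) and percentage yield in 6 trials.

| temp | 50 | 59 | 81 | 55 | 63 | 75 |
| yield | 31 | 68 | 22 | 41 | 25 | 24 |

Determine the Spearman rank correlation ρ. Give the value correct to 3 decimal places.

-0.771

Rank temp: 1, 3, 6, 2, 4, 5
Rank yield: 4, 6, 1, 5, 3, 2
d = rank(temp) − rank(yield): -3, -3, 5, -3, 1, 3; Σd² = 62
ρ = 1 − 6Σd² / [n(n²−1)] = 1 − 6×62 / (6×35) = 1 − 372/210 ≈ -0.771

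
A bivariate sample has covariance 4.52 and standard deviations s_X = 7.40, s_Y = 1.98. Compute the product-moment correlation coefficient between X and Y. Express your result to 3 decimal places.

0.308

r = Cov(X,Y) / (s_X · s_Y) = 4.52 / (7.40 × 1.98)
  = 4.52 / 14.6520 ≈ 0.308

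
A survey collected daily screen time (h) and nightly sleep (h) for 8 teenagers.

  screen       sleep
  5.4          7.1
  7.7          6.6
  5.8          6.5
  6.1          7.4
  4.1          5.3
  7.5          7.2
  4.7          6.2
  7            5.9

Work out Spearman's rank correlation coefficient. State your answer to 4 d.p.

Rank screen: 3, 8, 4, 5, 1, 7, 2, 6
Rank sleep: 6, 5, 4, 8, 1, 7, 3, 2
d = rank(screen) − rank(sleep): -3, 3, 0, -3, 0, 0, -1, 4; Σd² = 44
ρ = 1 − 6Σd² / [n(n²−1)] = 1 − 6×44 / (8×63) = 1 − 264/504 ≈ 0.4762

0.4762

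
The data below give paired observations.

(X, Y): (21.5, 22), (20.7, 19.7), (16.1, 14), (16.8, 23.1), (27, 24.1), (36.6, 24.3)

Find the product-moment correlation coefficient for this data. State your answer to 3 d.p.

n = 6, ΣX = 138.7, ΣY = 127.2, ΣX² = 3500.75, ΣY² = 2773, ΣXY = 3034.35
nΣXY − ΣXΣY = 18206.1 − 17642.64 = 563.46
nΣX² − (ΣX)² = 21004.5 − 19237.69 = 1766.81; nΣY² − (ΣY)² = 16638 − 16179.84 = 458.16
r = 563.46 / √(1766.81 × 458.16) = 563.46 / 899.7120 ≈ 0.626

0.626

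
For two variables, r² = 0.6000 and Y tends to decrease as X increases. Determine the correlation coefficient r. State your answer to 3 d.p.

|r| = √0.6000 = 0.775
The association is negative, so r = −0.775.

-0.775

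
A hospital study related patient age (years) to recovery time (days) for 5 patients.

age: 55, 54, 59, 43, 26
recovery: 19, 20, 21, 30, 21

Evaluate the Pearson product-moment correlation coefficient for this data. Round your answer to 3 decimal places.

n = 5, Σx = 237, Σy = 111, Σx² = 11947, Σy² = 2543, Σxy = 5200
nΣxy − ΣxΣy = 26000 − 26307 = -307
nΣx² − (Σx)² = 59735 − 56169 = 3566; nΣy² − (Σy)² = 12715 − 12321 = 394
r = -307 / √(3566 × 394) = -307 / 1185.3286 ≈ -0.259

-0.259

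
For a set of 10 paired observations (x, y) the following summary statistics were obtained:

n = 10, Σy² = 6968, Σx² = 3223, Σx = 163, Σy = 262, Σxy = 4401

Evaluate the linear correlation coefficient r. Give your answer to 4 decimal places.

r = (nΣxy − ΣxΣy) / √[(nΣx² − (Σx)²)(nΣy² − (Σy)²)]
Numerator: 10×4401 − 163×262 = 1304
Denominator: √[(32230 − 26569)(69680 − 68644)] = √[5661 × 1036] = 2421.7341
r = 1304 / 2421.7341 ≈ 0.5385

0.5385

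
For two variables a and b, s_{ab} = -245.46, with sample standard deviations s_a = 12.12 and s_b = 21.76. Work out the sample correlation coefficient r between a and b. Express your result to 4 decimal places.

r = Cov(a,b) / (s_a · s_b) = -245.46 / (12.12 × 21.76)
  = -245.46 / 263.7312 ≈ -0.9307

-0.9307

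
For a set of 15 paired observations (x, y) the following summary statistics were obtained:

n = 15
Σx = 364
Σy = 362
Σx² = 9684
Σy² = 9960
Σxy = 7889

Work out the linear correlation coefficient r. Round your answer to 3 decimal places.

r = (nΣxy − ΣxΣy) / √[(nΣx² − (Σx)²)(nΣy² − (Σy)²)]
Numerator: 15×7889 − 364×362 = -13433
Denominator: √[(145260 − 132496)(149400 − 131044)] = √[12764 × 18356] = 15306.7300
r = -13433 / 15306.7300 ≈ -0.878

-0.878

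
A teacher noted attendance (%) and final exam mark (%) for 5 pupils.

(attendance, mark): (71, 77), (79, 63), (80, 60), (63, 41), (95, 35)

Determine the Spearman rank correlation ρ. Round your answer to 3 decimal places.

Rank attendance: 2, 3, 4, 1, 5
Rank mark: 5, 4, 3, 2, 1
d = rank(attendance) − rank(mark): -3, -1, 1, -1, 4; Σd² = 28
ρ = 1 − 6Σd² / [n(n²−1)] = 1 − 6×28 / (5×24) = 1 − 168/120 ≈ -0.400

-0.400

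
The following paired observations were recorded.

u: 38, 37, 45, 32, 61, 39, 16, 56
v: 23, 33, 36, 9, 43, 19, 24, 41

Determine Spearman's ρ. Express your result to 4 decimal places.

Rank u: 4, 3, 6, 2, 8, 5, 1, 7
Rank v: 3, 5, 6, 1, 8, 2, 4, 7
d = rank(u) − rank(v): 1, -2, 0, 1, 0, 3, -3, 0; Σd² = 24
ρ = 1 − 6Σd² / [n(n²−1)] = 1 − 6×24 / (8×63) = 1 − 144/504 ≈ 0.7143

0.7143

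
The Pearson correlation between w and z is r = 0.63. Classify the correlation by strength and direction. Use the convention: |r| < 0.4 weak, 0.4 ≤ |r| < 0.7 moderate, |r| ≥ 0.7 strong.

r = 0.63 > 0 so the relationship is positive.
|r| = 0.63, which falls in the moderate range.

moderate positive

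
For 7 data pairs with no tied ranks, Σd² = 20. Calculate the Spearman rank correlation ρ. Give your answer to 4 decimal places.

0.6429

ρ = 1 − 6Σd² / [n(n²−1)] = 1 − 6×20 / (7×48)
  = 1 − 120/336 = 1 − 0.35714 ≈ 0.6429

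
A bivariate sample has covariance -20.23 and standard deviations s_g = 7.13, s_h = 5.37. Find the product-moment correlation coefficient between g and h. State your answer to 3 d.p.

-0.528

r = Cov(g,h) / (s_g · s_h) = -20.23 / (7.13 × 5.37)
  = -20.23 / 38.2881 ≈ -0.528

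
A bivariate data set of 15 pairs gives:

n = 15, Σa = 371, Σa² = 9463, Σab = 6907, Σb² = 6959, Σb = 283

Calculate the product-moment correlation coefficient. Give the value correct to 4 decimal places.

r = (nΣab − ΣaΣb) / √[(nΣa² − (Σa)²)(nΣb² − (Σb)²)]
Numerator: 15×6907 − 371×283 = -1388
Denominator: √[(141945 − 137641)(104385 − 80089)] = √[4304 × 24296] = 10225.9466
r = -1388 / 10225.9466 ≈ -0.1357

-0.1357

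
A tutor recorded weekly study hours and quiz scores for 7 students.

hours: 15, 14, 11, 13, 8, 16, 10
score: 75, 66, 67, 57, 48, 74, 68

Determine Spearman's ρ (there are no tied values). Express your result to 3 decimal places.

Rank hours: 6, 5, 3, 4, 1, 7, 2
Rank score: 7, 3, 4, 2, 1, 6, 5
d = rank(hours) − rank(score): -1, 2, -1, 2, 0, 1, -3; Σd² = 20
ρ = 1 − 6Σd² / [n(n²−1)] = 1 − 6×20 / (7×48) = 1 − 120/336 ≈ 0.643

0.643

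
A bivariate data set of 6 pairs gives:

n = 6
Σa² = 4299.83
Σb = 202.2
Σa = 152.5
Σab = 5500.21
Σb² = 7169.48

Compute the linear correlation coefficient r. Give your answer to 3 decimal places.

0.930

r = (nΣab − ΣaΣb) / √[(nΣa² − (Σa)²)(nΣb² − (Σb)²)]
Numerator: 6×5500.21 − 152.5×202.2 = 2165.76
Denominator: √[(25798.98 − 23256.25)(43016.88 − 40884.84)] = √[2542.73 × 2132.04] = 2328.3475
r = 2165.76 / 2328.3475 ≈ 0.930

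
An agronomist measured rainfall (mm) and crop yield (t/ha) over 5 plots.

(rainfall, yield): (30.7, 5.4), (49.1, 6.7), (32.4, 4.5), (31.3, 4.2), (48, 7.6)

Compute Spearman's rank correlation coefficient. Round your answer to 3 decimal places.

Rank rainfall: 1, 5, 3, 2, 4
Rank yield: 3, 4, 2, 1, 5
d = rank(rainfall) − rank(yield): -2, 1, 1, 1, -1; Σd² = 8
ρ = 1 − 6Σd² / [n(n²−1)] = 1 − 6×8 / (5×24) = 1 − 48/120 ≈ 0.600

0.600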